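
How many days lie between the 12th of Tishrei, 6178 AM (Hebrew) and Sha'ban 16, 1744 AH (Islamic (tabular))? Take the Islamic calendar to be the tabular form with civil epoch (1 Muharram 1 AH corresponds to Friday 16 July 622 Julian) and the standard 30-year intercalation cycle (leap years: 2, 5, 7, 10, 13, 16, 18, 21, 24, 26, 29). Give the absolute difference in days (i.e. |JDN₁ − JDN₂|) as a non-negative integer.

First date → JDN 2604117; second date → JDN 2566323.
The interval is |2604117 − 2566323| = 37794 days.

37794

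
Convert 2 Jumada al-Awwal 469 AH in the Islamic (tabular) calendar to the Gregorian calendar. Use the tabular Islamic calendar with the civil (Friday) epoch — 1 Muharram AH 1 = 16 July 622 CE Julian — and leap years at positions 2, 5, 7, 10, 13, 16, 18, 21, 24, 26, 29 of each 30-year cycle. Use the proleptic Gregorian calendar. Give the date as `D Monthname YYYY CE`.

8 December 1076 CE

Both dates share Julian Day Number 2114403; in the Gregorian calendar that is 8 December 1076 CE.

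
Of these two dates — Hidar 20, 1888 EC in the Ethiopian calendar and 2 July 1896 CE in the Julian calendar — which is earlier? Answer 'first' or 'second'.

first

The two dates have Julian Day Numbers 2413527 and 2413755 respectively.
Since 2413527 < 2413755, the first date comes first.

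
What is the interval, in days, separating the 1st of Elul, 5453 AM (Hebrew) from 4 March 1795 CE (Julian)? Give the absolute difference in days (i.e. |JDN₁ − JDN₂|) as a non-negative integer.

First date → JDN 2339661; second date → JDN 2376744.
The interval is |2339661 − 2376744| = 37083 days.

37083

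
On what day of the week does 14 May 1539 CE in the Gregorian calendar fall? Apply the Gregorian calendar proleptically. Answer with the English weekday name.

Sunday

2283301 ≡ 6 (mod 7); counting from Monday = 0 gives Sunday.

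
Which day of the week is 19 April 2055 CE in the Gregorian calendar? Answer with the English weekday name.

2471742 ≡ 0 (mod 7); counting from Monday = 0 gives Monday.

Monday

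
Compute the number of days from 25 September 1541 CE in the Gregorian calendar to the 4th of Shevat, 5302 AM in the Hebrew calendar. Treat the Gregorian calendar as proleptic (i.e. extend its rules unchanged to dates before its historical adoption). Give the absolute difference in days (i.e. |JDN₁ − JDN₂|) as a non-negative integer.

First date → JDN 2284166; second date → JDN 2284294.
The interval is |2284166 − 2284294| = 128 days.

128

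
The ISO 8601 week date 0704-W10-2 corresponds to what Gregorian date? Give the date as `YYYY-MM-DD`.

ISO week 1 of 704 is the week containing the first Thursday of 704.
Week 10, day 2 (Tuesday) lands on 0704-03-08.

0704-03-08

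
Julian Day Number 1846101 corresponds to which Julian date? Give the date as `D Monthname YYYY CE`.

8 May 342 CE

The proleptic Gregorian equivalent of JDN 1846101 is 9 May 342.
In the Julian calendar that day is 8 May 342 CE.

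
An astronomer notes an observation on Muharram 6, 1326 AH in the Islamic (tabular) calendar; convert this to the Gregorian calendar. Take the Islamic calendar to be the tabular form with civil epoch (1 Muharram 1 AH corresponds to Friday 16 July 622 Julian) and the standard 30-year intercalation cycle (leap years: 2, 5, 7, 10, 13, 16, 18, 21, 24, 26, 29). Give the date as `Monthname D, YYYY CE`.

February 9, 1908 CE

Julian Day Number of the source date = 2417981.
Converting JDN 2417981 to the Gregorian calendar gives 9 February 1908 CE.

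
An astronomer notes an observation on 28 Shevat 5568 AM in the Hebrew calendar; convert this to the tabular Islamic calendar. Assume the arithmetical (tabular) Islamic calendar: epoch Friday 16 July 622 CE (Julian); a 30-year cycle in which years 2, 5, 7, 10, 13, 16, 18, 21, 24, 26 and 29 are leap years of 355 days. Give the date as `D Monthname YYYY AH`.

Julian Day Number of the source date = 2381474.
Converting JDN 2381474 to the tabular Islamic calendar gives 28 Dhu al-Hijjah 1222 AH.

28 Dhu al-Hijjah 1222 AH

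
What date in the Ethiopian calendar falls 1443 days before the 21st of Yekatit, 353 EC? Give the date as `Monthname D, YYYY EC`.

Megabit 9, 349 EC

Counting 1443 days back from JDN 1852959 reaches JDN 1851516, which is Megabit 9, 349 EC.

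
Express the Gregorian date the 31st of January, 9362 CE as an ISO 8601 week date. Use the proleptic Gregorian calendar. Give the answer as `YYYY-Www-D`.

9362-W04-7

The weekday is Sunday (ISO weekday 7).
That Sunday belongs to ISO week 4 of ISO year 9362.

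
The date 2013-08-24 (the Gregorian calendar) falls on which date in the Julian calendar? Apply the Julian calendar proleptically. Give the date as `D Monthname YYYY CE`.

The Julian–Gregorian offset here is 13 days (Julian trailing).
24 August 2013 Gregorian − 13 days → 11 August 2013 Julian.

11 August 2013 CE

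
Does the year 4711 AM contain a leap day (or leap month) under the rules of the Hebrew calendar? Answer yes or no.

Hebrew year 4711 is year 18 of its 19-year Metonic cycle; leap years are at positions 3, 6, 8, 11, 14, 17, 19, so it is a common year (12 months).

no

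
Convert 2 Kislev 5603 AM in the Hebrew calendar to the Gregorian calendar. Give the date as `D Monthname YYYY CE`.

5 November 1842 CE

Julian Day Number of the source date = 2394145.
Converting JDN 2394145 to the Gregorian calendar gives 5 November 1842 CE.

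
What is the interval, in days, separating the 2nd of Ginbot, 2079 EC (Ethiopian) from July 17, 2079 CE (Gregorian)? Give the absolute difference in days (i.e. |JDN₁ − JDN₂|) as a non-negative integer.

First date → JDN 2483451; second date → JDN 2480597.
The interval is |2483451 − 2480597| = 2854 days.

2854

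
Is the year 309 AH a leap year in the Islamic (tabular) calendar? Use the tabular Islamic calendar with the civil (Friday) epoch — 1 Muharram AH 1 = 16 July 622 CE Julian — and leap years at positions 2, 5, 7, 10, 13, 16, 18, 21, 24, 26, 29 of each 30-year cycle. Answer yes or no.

Year 309 AH is year 9 of its 30-year cycle; leap positions are 2, 5, 7, 10, 13, 16, 18, 21, 24, 26, 29, so it is a common year (354 days).

no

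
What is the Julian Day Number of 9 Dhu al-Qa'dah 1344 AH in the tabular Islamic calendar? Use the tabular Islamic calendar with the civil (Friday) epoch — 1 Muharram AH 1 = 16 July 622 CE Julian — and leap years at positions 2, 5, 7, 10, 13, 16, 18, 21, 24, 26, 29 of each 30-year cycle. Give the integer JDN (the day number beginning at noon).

Equivalently 21 May 1926 (Gregorian).
JDN 2451545 is 1 January 2000 CE (Gregorian); the target day is −26888 days from there, so JDN = 2424657.

2424657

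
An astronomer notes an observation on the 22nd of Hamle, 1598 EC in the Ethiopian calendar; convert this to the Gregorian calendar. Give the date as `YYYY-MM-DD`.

Both dates share Julian Day Number 2307846; in the Gregorian calendar that is 26 July 1606 CE.

1606-07-26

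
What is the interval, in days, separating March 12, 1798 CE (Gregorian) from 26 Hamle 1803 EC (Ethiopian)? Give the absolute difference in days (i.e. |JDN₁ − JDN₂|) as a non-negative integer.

4889

JDN of the first date = 2377837.
JDN of the second date = 2382726.
|2382726 − 2377837| = 4889.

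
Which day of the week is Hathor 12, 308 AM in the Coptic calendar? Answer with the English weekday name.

In the proleptic Gregorian calendar this is 11 November 591 (JDN 1937233).
1937233 ≡ 4 (mod 7); counting from Monday = 0 gives Friday.

Friday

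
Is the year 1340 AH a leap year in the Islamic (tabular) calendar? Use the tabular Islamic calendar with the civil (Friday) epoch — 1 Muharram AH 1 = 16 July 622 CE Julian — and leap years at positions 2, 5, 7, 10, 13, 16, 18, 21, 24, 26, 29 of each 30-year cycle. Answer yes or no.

Year 1340 AH is year 20 of its 30-year cycle; leap positions are 2, 5, 7, 10, 13, 16, 18, 21, 24, 26, 29, so it is a common year (354 days).

no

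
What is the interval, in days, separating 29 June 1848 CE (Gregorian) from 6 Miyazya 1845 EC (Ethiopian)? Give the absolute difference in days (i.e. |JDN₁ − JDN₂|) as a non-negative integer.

1749

First date → JDN 2396208; second date → JDN 2397957.
The interval is |2396208 − 2397957| = 1749 days.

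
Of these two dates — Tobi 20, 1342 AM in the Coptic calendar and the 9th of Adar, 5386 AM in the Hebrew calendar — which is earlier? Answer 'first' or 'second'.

The two dates have Julian Day Numbers 2314969 and 2315010 respectively.
Since 2314969 < 2315010, the first date comes first.

first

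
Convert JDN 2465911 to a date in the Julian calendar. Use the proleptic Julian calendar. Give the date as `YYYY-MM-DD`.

The Gregorian equivalent of JDN 2465911 is 2 May 2039.
In the Julian calendar that day is 2039-04-19.

2039-04-19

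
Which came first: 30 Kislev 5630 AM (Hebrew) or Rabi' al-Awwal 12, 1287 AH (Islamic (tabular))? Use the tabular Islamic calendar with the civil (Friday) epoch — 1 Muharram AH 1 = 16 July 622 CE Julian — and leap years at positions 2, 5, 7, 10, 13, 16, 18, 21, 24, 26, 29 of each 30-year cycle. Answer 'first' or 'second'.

first

The two dates have Julian Day Numbers 2404036 and 2404226 respectively.
Since 2404036 < 2404226, the first date comes first.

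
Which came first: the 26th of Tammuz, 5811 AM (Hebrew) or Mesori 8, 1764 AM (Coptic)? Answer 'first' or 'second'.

second

Converting both to JDN: 2470359 vs 2469303; the smaller is the second.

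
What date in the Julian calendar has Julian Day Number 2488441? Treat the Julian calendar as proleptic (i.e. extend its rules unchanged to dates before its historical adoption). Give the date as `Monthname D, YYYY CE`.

December 24, 2100 CE

The Gregorian equivalent of JDN 2488441 is 7 January 2101.
In the Julian calendar that day is December 24, 2100 CE.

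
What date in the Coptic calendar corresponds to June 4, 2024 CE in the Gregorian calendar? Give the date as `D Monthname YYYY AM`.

27 Pashons 1740 AM

Julian Day Number of the source date = 2460466.
Converting JDN 2460466 to the Coptic calendar gives 27 Pashons 1740 AM.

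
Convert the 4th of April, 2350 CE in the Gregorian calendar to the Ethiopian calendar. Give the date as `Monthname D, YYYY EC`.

Julian Day Number of the source date = 2579473.
Converting JDN 2579473 to the Ethiopian calendar gives 23 Megabit 2342 EC.

Megabit 23, 2342 EC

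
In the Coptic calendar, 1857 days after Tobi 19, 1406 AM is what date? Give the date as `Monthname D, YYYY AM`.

Counting 1857 days forward from JDN 2338344 reaches JDN 2340201, which is Meshir 20, 1411 AM.

Meshir 20, 1411 AM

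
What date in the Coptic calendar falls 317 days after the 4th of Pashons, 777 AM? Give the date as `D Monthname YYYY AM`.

16 Paremhat 778 AM

Counting 317 days forward from JDN 2108707 reaches JDN 2109024, which is 16 Paremhat 778 AM.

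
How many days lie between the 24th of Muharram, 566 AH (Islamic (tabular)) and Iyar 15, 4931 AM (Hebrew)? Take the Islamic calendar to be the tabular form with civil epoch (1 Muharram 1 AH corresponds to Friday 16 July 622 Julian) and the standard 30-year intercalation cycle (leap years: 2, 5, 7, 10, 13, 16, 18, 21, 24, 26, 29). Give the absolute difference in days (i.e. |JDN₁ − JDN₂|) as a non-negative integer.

197

JDN of the first date = 2148680.
JDN of the second date = 2148877.
|2148877 − 2148680| = 197.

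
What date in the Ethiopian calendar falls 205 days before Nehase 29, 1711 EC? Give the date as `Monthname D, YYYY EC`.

Yekatit 4, 1711 EC

The starting date is JDN 2349156; 2349156 − 205 = 2348951.
JDN 2348951 corresponds to Yekatit 4, 1711 EC.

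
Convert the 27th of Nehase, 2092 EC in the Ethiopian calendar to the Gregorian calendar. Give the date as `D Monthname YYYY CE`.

Julian Day Number of the source date = 2488315.
Converting JDN 2488315 to the Gregorian calendar gives 3 September 2100 CE.

3 September 2100 CE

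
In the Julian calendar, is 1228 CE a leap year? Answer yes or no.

1228 mod 4 = 0, so it is a leap year in the Julian calendar.

yes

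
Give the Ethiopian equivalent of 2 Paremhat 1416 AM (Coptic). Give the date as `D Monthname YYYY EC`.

Julian Day Number of the source date = 2342040.
Converting JDN 2342040 to the Ethiopian calendar gives 2 Megabit 1692 EC.

2 Megabit 1692 EC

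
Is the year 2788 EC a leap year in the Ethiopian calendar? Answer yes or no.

no

2788 mod 4 = 0; in the Ethiopian calendar a year is leap when year mod 4 = 3, so it is a common year.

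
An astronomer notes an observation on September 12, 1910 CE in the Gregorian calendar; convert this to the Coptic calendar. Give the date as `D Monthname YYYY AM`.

2 Thout 1627 AM

Julian Day Number of the source date = 2418927.
Converting JDN 2418927 to the Coptic calendar gives 2 Thout 1627 AM.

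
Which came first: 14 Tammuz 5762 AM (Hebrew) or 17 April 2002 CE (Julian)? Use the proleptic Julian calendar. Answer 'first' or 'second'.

Converting both to JDN: 2452450 vs 2452395; the smaller is the second.

second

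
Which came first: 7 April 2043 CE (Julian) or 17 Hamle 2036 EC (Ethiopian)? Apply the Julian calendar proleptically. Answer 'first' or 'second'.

first

First date → JDN 2467360; second date → JDN 2467821.
JDN 2467360 < JDN 2467821, so the first date is earlier.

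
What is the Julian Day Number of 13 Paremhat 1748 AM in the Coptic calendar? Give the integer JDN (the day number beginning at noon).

In the Gregorian calendar the same day is 22 March 2032.
JDN 2400001 is 17 November 1858 CE (Gregorian), MJD 0; the target day is +63313 days from there, so JDN = 2463314.

2463314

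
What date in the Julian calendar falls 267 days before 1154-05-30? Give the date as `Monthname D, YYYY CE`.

September 5, 1153 CE

The starting date is JDN 2142706; 2142706 − 267 = 2142439.
JDN 2142439 corresponds to September 5, 1153 CE.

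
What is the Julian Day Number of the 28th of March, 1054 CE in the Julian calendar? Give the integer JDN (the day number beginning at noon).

2106118

Equivalently 3 April 1054 (proleptic Gregorian).
JDN 2400001 is 17 November 1858 CE (Gregorian), MJD 0; the target day is −293883 days from there, so JDN = 2106118.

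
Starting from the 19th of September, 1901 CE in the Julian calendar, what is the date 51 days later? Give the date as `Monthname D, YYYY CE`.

November 9, 1901 CE

Counting 51 days forward from JDN 2415660 reaches JDN 2415711, which is November 9, 1901 CE.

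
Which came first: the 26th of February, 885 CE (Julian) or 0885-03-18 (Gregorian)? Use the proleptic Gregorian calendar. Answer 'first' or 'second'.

first

The two dates have Julian Day Numbers 2044361 and 2044377 respectively.
Since 2044361 < 2044377, the first date comes first.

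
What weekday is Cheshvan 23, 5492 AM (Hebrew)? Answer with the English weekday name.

In the Gregorian calendar this is 22 November 1731 (JDN 2353620).
JDN 2353620 mod 7 = 3, and JDN 0 was a Monday, so this is a Thursday.

Thursday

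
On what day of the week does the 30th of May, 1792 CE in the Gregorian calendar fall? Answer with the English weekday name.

JDN 2375725 mod 7 = 2, and JDN 0 was a Monday, so this is a Wednesday.

Wednesday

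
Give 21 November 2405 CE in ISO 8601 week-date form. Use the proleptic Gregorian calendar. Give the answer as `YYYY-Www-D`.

The weekday is Monday (ISO weekday 1).
That Monday belongs to ISO week 47 of ISO year 2405.

2405-W47-1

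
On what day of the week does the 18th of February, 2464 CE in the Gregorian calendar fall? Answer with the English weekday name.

Monday

JDN 2621066 mod 7 = 0, and JDN 0 was a Monday, so this is a Monday.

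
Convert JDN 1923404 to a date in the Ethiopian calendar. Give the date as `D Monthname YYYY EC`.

3 Tir 546 EC

JDN 1923404 is 31 December 553 in the proleptic Gregorian calendar.
In the Ethiopian calendar that day is 3 Tir 546 EC.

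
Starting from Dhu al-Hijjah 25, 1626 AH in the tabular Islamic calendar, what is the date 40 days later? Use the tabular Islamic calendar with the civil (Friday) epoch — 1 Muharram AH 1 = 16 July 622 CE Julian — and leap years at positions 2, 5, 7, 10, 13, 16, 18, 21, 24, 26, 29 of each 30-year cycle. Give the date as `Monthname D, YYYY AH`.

Counting 40 days forward from JDN 2524635 reaches JDN 2524675, which is Safar 6, 1627 AH.

Safar 6, 1627 AH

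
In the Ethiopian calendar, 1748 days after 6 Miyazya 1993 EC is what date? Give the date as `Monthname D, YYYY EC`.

Tir 18, 1998 EC

Counting 1748 days forward from JDN 2452014 reaches JDN 2453762, which is Tir 18, 1998 EC.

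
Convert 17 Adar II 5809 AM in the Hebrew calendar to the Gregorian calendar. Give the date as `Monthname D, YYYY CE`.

Both dates share Julian Day Number 2469522; in the Gregorian calendar that is 21 March 2049 CE.

March 21, 2049 CE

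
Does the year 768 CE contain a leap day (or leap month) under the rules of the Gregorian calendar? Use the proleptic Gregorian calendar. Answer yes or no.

768 is divisible by 4 and not by 100, so it is a leap year.

yes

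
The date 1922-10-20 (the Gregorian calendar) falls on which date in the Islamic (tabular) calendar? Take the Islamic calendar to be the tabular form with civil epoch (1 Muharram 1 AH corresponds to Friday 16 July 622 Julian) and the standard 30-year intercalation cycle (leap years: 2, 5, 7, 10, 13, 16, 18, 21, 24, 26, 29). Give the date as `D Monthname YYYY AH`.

28 Safar 1341 AH

Both dates share Julian Day Number 2423348; in the tabular Islamic calendar that is 28 Safar 1341 AH.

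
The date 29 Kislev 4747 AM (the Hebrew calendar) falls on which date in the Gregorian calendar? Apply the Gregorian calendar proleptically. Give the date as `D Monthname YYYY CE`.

8 December 986 CE

Both dates share Julian Day Number 2081531; in the Gregorian calendar that is 8 December 986 CE.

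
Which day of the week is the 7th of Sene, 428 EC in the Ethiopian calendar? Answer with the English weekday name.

Monday

This is JDN 1880459 (2 June 436 Gregorian).
Since JDN mod 7 = 0 (0 = Monday), the day is Monday.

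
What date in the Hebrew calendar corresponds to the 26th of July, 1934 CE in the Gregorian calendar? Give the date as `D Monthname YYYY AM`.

Both dates share Julian Day Number 2427645; in the Hebrew calendar that is 14 Av 5694 AM.

14 Av 5694 AM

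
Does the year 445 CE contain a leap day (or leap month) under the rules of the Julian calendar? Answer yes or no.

no

445 mod 4 = 1, so it is a common year in the Julian calendar.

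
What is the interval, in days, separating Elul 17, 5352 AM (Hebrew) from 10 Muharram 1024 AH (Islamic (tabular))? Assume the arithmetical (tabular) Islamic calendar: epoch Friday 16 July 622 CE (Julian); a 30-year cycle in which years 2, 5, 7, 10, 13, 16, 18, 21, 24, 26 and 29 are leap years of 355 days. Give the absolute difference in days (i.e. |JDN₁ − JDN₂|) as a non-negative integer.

First date → JDN 2302763; second date → JDN 2310966.
The interval is |2302763 − 2310966| = 8203 days.

8203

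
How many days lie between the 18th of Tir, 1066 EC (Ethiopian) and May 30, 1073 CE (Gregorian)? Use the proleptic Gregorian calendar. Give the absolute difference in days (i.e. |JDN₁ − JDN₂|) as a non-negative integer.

234

JDN of the first date = 2113349.
JDN of the second date = 2113115.
|2113115 − 2113349| = 234.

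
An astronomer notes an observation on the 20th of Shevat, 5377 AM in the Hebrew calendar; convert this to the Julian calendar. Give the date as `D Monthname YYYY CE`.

Julian Day Number of the source date = 2311683.
Converting JDN 2311683 to the Julian calendar gives 16 January 1617 CE.

16 January 1617 CE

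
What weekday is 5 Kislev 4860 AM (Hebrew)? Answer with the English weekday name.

In the proleptic Gregorian calendar this is 27 November 1099 (JDN 2122792).
JDN 2122792 mod 7 = 0, and JDN 0 was a Monday, so this is a Monday.

Monday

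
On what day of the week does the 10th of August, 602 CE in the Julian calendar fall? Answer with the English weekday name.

Friday

In the proleptic Gregorian calendar this is 13 August 602 (JDN 1941160).
JDN 1941160 mod 7 = 4, and JDN 0 was a Monday, so this is a Friday.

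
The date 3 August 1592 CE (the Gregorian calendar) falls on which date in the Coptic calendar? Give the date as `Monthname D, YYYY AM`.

Epip 30, 1308 AM

Julian Day Number of the source date = 2302741.
Converting JDN 2302741 to the Coptic calendar gives 30 Epip 1308 AM.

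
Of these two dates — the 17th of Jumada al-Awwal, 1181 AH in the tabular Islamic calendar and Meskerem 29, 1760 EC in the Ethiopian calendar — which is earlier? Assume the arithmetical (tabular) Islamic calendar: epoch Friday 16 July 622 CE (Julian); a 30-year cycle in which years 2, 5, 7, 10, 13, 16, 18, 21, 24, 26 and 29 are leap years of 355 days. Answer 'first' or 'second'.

second

First date → JDN 2366727; second date → JDN 2366724.
JDN 2366724 < JDN 2366727, so the second date is earlier.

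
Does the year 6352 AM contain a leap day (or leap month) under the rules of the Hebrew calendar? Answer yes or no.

yes

Hebrew year 6352 is year 6 of its 19-year Metonic cycle; leap years are at positions 3, 6, 8, 11, 14, 17, 19, so it is a leap year (13 months).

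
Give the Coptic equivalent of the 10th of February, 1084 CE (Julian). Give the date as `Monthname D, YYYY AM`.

Both dates share Julian Day Number 2117029; in the Coptic calendar that is 15 Meshir 800 AM.

Meshir 15, 800 AM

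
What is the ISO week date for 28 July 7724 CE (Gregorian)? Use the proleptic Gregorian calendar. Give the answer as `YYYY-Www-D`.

7724-W30-5

The weekday is Friday (ISO weekday 5).
That Friday belongs to ISO week 30 of ISO year 7724.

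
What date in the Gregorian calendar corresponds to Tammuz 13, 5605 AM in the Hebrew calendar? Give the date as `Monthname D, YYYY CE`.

Julian Day Number of the source date = 2395131.
Converting JDN 2395131 to the Gregorian calendar gives 18 July 1845 CE.

July 18, 1845 CE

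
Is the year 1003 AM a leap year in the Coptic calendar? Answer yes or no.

1003 mod 4 = 3; in the Coptic calendar a year is leap when year mod 4 = 3, so it is a leap year.

yes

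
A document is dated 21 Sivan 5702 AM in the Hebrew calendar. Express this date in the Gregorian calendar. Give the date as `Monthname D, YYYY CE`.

Both dates share Julian Day Number 2430517; in the Gregorian calendar that is 6 June 1942 CE.

June 6, 1942 CE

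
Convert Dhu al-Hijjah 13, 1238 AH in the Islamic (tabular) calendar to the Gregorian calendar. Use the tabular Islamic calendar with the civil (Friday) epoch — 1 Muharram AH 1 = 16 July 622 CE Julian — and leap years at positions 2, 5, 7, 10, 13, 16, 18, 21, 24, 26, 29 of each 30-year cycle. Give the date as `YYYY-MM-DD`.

Both dates share Julian Day Number 2387129; in the Gregorian calendar that is 21 August 1823 CE.

1823-08-21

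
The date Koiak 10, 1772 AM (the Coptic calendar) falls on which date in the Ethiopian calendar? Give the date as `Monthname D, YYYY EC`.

The source date corresponds to 20 December 2055 in the Gregorian calendar (JDN 2471987).
That day falls on 10 Tahsas 2048 EC in the Ethiopian calendar.

Tahsas 10, 2048 EC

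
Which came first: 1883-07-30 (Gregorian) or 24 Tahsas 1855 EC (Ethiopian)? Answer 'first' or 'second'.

second

The two dates have Julian Day Numbers 2409022 and 2401507 respectively.
Since 2401507 < 2409022, the second date comes first.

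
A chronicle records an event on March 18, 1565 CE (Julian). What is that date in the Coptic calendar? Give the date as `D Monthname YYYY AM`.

Julian Day Number of the source date = 2292751.
Converting JDN 2292751 to the Coptic calendar gives 22 Paremhat 1281 AM.

22 Paremhat 1281 AM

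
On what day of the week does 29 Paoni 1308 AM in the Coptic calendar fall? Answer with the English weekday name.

In the Gregorian calendar this is 3 July 1592 (JDN 2302710).
JDN 2302710 mod 7 = 4, and JDN 0 was a Monday, so this is a Friday.

Friday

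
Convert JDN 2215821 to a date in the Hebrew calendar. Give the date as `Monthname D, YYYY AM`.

The proleptic Gregorian equivalent of JDN 2215821 is 11 August 1354.
In the Hebrew calendar that day is Av 14, 5114 AM.

Av 14, 5114 AM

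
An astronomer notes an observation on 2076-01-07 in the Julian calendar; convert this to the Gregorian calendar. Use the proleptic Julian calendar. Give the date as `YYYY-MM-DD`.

2076-01-20

For dates in this range the Gregorian date is 13 days ahead of the Julian.
7 January 2076 Julian + 13 days → 20 January 2076 Gregorian.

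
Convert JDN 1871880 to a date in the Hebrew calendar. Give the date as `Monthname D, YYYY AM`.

The proleptic Gregorian equivalent of JDN 1871880 is 6 December 412.
In the Hebrew calendar that day is Kislev 14, 4173 AM.

Kislev 14, 4173 AM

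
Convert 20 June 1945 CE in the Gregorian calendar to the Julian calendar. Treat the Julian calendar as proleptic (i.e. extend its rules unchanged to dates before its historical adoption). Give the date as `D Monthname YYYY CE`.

At this point the Julian calendar is 13 days behind the Gregorian.
20 June 1945 Gregorian − 13 days → 7 June 1945 Julian.

7 June 1945 CE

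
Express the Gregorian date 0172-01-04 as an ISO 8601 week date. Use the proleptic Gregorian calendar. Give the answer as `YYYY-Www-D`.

The weekday is Saturday (ISO weekday 6).
That Saturday belongs to ISO week 1 of ISO year 172.

0172-W01-6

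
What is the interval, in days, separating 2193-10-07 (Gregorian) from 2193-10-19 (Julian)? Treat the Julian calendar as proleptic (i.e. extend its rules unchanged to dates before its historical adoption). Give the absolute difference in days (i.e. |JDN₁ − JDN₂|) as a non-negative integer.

First date → JDN 2522317; second date → JDN 2522343.
The interval is |2522317 − 2522343| = 26 days.

26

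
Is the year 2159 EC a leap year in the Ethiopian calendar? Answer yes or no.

yes

2159 mod 4 = 3; in the Ethiopian calendar a year is leap when year mod 4 = 3, so it is a leap year.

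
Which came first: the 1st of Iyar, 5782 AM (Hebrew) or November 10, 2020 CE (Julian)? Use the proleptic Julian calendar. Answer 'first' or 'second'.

The two dates have Julian Day Numbers 2459702 and 2459177 respectively.
Since 2459177 < 2459702, the second date comes first.

second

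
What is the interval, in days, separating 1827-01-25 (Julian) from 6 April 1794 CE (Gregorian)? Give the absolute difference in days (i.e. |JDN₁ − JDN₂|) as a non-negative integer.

11993

First date → JDN 2388394; second date → JDN 2376401.
The interval is |2388394 − 2376401| = 11993 days.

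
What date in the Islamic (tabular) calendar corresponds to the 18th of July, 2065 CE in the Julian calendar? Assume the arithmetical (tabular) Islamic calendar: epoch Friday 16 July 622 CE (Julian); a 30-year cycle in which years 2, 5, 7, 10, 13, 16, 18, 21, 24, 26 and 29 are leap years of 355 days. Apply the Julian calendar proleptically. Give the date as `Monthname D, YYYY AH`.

Julian Day Number of the source date = 2475498.
Converting JDN 2475498 to the tabular Islamic calendar gives 27 Rabi' al-Thani 1488 AH.

Rabi' al-Thani 27, 1488 AH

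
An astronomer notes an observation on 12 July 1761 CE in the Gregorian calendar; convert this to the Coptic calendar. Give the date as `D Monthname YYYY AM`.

Both dates share Julian Day Number 2364445; in the Coptic calendar that is 7 Epip 1477 AM.

7 Epip 1477 AM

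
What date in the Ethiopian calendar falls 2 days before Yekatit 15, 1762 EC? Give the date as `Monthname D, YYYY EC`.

Counting 2 days back from JDN 2367590 reaches JDN 2367588, which is Yekatit 13, 1762 EC.

Yekatit 13, 1762 EC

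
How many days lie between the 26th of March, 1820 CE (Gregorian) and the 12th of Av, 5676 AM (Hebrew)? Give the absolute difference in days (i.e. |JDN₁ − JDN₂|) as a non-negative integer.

First date → JDN 2385886; second date → JDN 2421087.
The interval is |2385886 − 2421087| = 35201 days.

35201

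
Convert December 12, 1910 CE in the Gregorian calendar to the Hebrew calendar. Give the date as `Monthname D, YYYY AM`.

Both dates share Julian Day Number 2419018; in the Hebrew calendar that is 11 Kislev 5671 AM.

Kislev 11, 5671 AM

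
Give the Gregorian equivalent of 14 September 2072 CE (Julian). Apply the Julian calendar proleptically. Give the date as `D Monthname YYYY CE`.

For dates in this range the Gregorian date is 13 days ahead of the Julian.
14 September 2072 Julian + 13 days → 27 September 2072 Gregorian.

27 September 2072 CE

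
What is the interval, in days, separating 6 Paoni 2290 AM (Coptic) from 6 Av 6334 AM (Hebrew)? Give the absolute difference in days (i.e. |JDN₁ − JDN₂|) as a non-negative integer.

38

JDN of the first date = 2661362.
JDN of the second date = 2661400.
|2661400 − 2661362| = 38.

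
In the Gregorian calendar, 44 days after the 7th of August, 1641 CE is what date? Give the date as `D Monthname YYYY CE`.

JDN of the 7th of August, 1641 CE = 2320642.
2320642 + 44 = 2320686.
JDN 2320686 in the Gregorian calendar is 20 September 1641 CE.

20 September 1641 CE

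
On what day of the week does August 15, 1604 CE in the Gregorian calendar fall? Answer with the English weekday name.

Since JDN mod 7 = 6 (0 = Monday), the day is Sunday.

Sunday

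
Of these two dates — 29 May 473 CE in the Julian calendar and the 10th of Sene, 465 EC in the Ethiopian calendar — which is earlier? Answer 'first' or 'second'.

Converting both to JDN: 1893970 vs 1893976; the smaller is the first.

first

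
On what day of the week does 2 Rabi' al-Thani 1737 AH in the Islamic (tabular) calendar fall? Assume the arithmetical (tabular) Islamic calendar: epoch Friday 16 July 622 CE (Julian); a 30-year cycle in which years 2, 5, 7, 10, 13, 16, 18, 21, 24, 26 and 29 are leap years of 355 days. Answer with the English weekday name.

Thursday

In the Gregorian calendar this is 7 February 2307 (JDN 2563711).
Since JDN mod 7 = 3 (0 = Monday), the day is Thursday.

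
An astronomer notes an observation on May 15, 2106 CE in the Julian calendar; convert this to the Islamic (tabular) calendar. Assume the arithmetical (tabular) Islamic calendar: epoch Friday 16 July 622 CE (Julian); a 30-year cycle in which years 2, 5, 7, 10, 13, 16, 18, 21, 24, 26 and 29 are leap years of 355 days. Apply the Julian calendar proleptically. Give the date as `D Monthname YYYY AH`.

Julian Day Number of the source date = 2490409.
Converting JDN 2490409 to the tabular Islamic calendar gives 25 Jumada al-Awwal 1530 AH.

25 Jumada al-Awwal 1530 AH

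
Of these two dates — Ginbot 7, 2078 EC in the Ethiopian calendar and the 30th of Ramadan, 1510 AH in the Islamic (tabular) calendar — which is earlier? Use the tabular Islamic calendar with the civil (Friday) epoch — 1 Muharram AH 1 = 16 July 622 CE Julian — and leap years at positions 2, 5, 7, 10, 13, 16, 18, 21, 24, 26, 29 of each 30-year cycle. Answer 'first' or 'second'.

first

The two dates have Julian Day Numbers 2483091 and 2483444 respectively.
Since 2483091 < 2483444, the first date comes first.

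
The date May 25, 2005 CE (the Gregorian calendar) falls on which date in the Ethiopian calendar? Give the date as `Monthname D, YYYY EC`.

Ginbot 17, 1997 EC

Both dates share Julian Day Number 2453516; in the Ethiopian calendar that is 17 Ginbot 1997 EC.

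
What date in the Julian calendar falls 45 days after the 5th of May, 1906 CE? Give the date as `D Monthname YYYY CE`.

19 June 1906 CE

Counting 45 days forward from JDN 2417349 reaches JDN 2417394, which is 19 June 1906 CE.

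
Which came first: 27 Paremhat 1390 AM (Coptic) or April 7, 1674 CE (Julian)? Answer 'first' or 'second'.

The two dates have Julian Day Numbers 2332568 and 2332583 respectively.
Since 2332568 < 2332583, the first date comes first.

first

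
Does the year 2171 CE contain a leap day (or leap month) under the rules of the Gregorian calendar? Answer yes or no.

no

2171 is not divisible by 4, so it is a common year.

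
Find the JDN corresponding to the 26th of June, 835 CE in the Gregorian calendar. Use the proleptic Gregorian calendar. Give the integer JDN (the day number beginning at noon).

JDN 2299161 is 15 October 1582 CE (Gregorian); the target day is −272947 days from there, so JDN = 2026214.

2026214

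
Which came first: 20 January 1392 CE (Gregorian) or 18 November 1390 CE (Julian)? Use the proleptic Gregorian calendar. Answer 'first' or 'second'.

The two dates have Julian Day Numbers 2229497 and 2229077 respectively.
Since 2229077 < 2229497, the second date comes first.

second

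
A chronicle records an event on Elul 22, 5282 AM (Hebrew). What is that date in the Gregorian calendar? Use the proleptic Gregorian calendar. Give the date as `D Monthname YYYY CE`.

24 September 1522 CE

Julian Day Number of the source date = 2277225.
Converting JDN 2277225 to the Gregorian calendar gives 24 September 1522 CE.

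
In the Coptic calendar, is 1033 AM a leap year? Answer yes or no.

1033 mod 4 = 1; in the Coptic calendar a year is leap when year mod 4 = 3, so it is a common year.

no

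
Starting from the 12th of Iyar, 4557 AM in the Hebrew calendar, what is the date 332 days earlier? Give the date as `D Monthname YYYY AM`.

The starting date is JDN 2012266; 2012266 − 332 = 2011934.
JDN 2011934 corresponds to 5 Sivan 4556 AM.

5 Sivan 4556 AM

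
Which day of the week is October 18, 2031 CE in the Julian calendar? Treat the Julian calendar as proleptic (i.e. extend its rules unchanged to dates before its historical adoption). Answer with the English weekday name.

Friday

Equivalently 31 October 2031 Gregorian, JDN 2463171.
2463171 ≡ 4 (mod 7); counting from Monday = 0 gives Friday.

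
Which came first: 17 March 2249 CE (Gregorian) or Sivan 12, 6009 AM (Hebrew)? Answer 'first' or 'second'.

First date → JDN 2542566; second date → JDN 2542634.
JDN 2542566 < JDN 2542634, so the first date is earlier.

first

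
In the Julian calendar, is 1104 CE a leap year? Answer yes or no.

yes

1104 mod 4 = 0, so it is a leap year in the Julian calendar.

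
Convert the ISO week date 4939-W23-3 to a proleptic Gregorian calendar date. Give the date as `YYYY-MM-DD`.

4939-06-03

ISO week 1 of 4939 is the week containing the first Thursday of 4939.
Week 23, day 3 (Wednesday) lands on 4939-06-03.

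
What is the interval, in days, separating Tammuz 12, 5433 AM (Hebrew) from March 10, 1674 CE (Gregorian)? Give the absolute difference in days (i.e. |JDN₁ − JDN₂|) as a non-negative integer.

JDN of the first date = 2332288.
JDN of the second date = 2332545.
|2332545 − 2332288| = 257.

257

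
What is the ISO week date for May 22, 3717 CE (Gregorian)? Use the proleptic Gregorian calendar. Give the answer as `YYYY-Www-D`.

3717-W20-6

The weekday is Saturday (ISO weekday 6).
That Saturday belongs to ISO week 20 of ISO year 3717.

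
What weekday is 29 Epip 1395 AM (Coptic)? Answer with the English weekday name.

In the Gregorian calendar this is 2 August 1679 (JDN 2334516).
2334516 ≡ 2 (mod 7); counting from Monday = 0 gives Wednesday.

Wednesday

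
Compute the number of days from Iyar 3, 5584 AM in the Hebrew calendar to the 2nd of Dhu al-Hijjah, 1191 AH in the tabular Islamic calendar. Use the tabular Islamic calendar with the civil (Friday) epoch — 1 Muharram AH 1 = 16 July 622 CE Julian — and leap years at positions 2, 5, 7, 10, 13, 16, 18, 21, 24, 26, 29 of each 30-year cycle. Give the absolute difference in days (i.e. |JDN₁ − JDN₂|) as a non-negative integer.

16921

First date → JDN 2387383; second date → JDN 2370462.
The interval is |2387383 − 2370462| = 16921 days.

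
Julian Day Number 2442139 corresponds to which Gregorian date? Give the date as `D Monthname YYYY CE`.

Counting from JDN 2299161 = 15 Oct 1582 gives an offset of 142978 days.

1 April 1974 CE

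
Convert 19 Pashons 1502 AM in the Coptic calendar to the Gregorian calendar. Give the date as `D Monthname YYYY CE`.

25 May 1786 CE

Both dates share Julian Day Number 2373528; in the Gregorian calendar that is 25 May 1786 CE.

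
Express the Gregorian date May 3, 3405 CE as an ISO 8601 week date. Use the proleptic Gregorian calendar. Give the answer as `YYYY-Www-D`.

The weekday is Friday (ISO weekday 5).
That Friday belongs to ISO week 18 of ISO year 3405.

3405-W18-5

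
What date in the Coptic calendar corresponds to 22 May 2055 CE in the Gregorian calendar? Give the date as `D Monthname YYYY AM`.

14 Pashons 1771 AM

Julian Day Number of the source date = 2471775.
Converting JDN 2471775 to the Coptic calendar gives 14 Pashons 1771 AM.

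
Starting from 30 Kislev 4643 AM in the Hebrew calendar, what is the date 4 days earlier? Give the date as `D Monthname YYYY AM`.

The starting date is JDN 2043557; 2043557 − 4 = 2043553.
JDN 2043553 corresponds to 26 Kislev 4643 AM.

26 Kislev 4643 AM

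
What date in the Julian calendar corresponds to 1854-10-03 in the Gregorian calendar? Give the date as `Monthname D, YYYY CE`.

September 21, 1854 CE

At this point the Julian calendar is 12 days behind the Gregorian.
3 October 1854 Gregorian − 12 days → 21 September 1854 Julian.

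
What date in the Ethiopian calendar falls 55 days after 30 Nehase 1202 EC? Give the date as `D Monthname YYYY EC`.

JDN of 30 Nehase 1202 EC = 2163245.
2163245 + 55 = 2163300.
JDN 2163300 in the Ethiopian calendar is 20 Tikimt 1203 EC.

20 Tikimt 1203 EC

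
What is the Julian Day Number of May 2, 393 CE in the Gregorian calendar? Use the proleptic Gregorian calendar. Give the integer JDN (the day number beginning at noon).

JDN 2299161 is 15 October 1582 CE (Gregorian); the target day is −434439 days from there, so JDN = 1864722.

1864722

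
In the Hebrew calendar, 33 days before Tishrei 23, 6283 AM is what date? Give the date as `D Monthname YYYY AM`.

Counting 33 days back from JDN 2642488 reaches JDN 2642455, which is 19 Elul 6282 AM.

19 Elul 6282 AM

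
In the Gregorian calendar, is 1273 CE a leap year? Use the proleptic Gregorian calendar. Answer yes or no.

no

1273 is not divisible by 4, so it is a common year.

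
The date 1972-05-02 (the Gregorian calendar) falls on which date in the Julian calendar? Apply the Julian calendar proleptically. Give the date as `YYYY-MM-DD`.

1972-04-19

At this point the Julian calendar is 13 days behind the Gregorian.
2 May 1972 Gregorian − 13 days → 19 April 1972 Julian.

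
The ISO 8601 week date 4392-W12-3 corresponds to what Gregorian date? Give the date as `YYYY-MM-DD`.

ISO week 1 of 4392 is the week containing the first Thursday of 4392.
Week 12, day 3 (Wednesday) lands on 4392-03-18.

4392-03-18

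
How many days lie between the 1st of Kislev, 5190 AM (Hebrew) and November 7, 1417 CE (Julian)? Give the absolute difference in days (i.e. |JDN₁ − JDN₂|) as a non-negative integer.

4373

JDN of the first date = 2243301.
JDN of the second date = 2238928.
|2238928 − 2243301| = 4373.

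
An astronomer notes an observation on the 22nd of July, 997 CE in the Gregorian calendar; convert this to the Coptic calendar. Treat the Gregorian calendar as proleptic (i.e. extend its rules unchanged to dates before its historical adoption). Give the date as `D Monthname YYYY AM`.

Julian Day Number of the source date = 2085410.
Converting JDN 2085410 to the Coptic calendar gives 23 Epip 713 AM.

23 Epip 713 AM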